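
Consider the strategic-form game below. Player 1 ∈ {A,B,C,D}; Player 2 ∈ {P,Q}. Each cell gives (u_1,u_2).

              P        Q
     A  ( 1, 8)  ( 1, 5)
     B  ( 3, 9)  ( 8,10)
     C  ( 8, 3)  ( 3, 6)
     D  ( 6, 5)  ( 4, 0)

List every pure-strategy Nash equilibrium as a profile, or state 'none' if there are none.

(A,P): not NE [P1→C gives 8>1]
(A,Q): not NE [P1→B gives 8>1; P2→P gives 8>5]
(B,P): not NE [P1→C gives 8>3; P2→Q gives 10>9]
(B,Q): NE
(C,P): not NE [P2→Q gives 6>3]
(C,Q): not NE [P1→B gives 8>3]
(D,P): not NE [P1→C gives 8>6]
(D,Q): not NE [P1→B gives 8>4; P2→P gives 5>0]

PSNE = {(B,Q)}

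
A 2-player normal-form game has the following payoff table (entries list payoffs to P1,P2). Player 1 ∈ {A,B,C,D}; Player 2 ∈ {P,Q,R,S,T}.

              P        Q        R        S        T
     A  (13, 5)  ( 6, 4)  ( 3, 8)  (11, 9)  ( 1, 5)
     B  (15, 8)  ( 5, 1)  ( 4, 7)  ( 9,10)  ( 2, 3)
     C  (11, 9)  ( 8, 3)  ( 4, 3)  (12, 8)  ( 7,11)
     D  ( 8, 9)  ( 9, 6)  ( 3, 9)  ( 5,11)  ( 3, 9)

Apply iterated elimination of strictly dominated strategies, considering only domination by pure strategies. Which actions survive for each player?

P2 drop Q (P beats it: A:5>4 B:8>1 C:9>3 D:9>6)
P1 drop D (C beats it: P:11>8 R:4>3 S:12>5 T:7>3)
P2 drop R (S beats it: A:9>8 B:10>7 C:8>3)
P1→{A,B,C} P2→{P,S,T}

Remaining: P1:{A,B,C} P2:{P,S,T}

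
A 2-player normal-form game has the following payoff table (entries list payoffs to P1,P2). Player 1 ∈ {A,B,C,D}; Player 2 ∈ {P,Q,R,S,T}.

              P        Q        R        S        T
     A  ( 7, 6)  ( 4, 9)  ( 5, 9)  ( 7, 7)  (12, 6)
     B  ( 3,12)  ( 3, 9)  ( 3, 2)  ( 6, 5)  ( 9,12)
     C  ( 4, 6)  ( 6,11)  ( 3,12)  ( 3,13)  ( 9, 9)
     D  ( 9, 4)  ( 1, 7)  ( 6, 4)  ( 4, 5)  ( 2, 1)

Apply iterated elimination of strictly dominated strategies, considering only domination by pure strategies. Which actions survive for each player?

P1 drop B (A beats it: P:7>3 Q:4>3 R:5>3 S:7>6 T:12>9)
P2 drop P (Q beats it: A:9>6 C:11>6 D:7>4)
P2 drop T (Q beats it: A:9>6 C:11>9 D:7>1)
P1→{A,C,D} P2→{Q,R,S}

IESDS → P1:{A,C,D} P2:{Q,R,S}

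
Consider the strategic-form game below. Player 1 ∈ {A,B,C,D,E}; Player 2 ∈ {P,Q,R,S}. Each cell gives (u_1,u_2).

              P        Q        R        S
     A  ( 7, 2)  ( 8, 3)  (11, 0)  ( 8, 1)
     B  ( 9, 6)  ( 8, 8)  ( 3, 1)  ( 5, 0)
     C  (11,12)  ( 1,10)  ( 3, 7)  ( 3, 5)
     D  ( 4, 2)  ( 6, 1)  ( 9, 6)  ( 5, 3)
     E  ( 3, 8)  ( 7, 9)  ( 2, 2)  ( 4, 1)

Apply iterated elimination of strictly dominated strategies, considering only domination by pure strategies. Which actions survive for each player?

Survivors P1:{A,B,C} P2:{P,Q}

P1 drop D (A beats it: P:7>4 Q:8>6 R:11>9 S:8>5)
P1 drop E (A beats it: P:7>3 Q:8>7 R:11>2 S:8>4)
P2 drop R (P beats it: A:2>0 B:6>1 C:12>7)
P2 drop S (P beats it: A:2>1 B:6>0 C:12>5)
P1→{A,B,C} P2→{P,Q}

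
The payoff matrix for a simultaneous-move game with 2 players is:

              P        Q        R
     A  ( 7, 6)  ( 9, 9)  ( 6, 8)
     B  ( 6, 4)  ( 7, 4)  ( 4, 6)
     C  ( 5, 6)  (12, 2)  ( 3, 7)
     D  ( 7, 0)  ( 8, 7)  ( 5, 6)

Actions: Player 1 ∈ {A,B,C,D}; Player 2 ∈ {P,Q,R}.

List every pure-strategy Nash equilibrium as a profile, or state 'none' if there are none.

PSNE: ∅

(A,P): not NE [P2→Q gives 9>6]
(A,Q): not NE [P1→C gives 12>9]
(A,R): not NE [P2→Q gives 9>8]
(B,P): not NE [P1→D gives 7>6; P2→R gives 6>4]
(B,Q): not NE [P1→C gives 12>7; P2→R gives 6>4]
(B,R): not NE [P1→A gives 6>4]
(C,P): not NE [P1→D gives 7>5; P2→R gives 7>6]
(C,Q): not NE [P2→R gives 7>2]
(C,R): not NE [P1→A gives 6>3]
(D,P): not NE [P2→Q gives 7>0]
(D,Q): not NE [P1→C gives 12>8]
(D,R): not NE [P1→A gives 6>5; P2→Q gives 7>6]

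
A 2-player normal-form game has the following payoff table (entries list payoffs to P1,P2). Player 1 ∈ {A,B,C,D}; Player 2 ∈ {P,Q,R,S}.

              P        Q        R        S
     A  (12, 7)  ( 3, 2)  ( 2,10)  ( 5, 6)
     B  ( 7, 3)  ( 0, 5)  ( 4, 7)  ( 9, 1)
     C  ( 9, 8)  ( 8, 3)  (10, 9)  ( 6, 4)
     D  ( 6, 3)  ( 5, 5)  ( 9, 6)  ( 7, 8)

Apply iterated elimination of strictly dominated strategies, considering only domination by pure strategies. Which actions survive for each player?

P2 drop P (R beats it: A:10>7 B:7>3 C:9>8 D:6>3)
P1 drop A (C beats it: Q:8>3 R:10>2 S:6>5)
P2 drop Q (R beats it: B:7>5 C:9>3 D:6>5)
P1→{B,C,D} P2→{R,S}

IESDS → P1:{B,C,D} P2:{R,S}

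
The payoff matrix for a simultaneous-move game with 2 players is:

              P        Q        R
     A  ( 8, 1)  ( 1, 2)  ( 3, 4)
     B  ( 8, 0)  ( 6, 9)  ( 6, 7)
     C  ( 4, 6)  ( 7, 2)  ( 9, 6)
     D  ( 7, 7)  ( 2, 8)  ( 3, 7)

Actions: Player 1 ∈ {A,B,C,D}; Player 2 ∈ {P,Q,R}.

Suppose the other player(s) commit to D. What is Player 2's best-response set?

argmax u_2 = {Q}

u_2(P vs D) = 7
u_2(Q vs D) = 8
u_2(R vs D) = 7
max payoff 8 at {Q}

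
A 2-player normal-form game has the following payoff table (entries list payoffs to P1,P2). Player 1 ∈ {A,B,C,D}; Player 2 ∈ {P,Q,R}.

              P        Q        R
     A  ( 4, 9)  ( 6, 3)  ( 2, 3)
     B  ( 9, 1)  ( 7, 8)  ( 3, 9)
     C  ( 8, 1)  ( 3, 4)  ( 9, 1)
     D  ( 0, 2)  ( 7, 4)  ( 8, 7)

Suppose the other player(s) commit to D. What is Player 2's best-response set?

u_2(P vs D) = 2
u_2(Q vs D) = 4
u_2(R vs D) = 7
max payoff 7 at {R}

P2 best: {R}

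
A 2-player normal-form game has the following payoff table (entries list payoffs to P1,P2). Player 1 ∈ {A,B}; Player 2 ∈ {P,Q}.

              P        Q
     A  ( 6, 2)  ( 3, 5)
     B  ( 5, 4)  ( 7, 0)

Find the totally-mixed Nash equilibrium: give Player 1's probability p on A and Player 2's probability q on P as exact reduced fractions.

P1 indiff ⇒ q·6+(1-q)·3 = q·5+(1-q)·7 ⇒ q(1) = (1-q)(4) ⇒ q = 4/5
P2 indiff ⇒ p·2+(1-p)·4 = p·5+(1-p)·0 ⇒ p(-3) = (1-p)(-4) ⇒ p = 4/7

(p,q) = (4/7, 4/5)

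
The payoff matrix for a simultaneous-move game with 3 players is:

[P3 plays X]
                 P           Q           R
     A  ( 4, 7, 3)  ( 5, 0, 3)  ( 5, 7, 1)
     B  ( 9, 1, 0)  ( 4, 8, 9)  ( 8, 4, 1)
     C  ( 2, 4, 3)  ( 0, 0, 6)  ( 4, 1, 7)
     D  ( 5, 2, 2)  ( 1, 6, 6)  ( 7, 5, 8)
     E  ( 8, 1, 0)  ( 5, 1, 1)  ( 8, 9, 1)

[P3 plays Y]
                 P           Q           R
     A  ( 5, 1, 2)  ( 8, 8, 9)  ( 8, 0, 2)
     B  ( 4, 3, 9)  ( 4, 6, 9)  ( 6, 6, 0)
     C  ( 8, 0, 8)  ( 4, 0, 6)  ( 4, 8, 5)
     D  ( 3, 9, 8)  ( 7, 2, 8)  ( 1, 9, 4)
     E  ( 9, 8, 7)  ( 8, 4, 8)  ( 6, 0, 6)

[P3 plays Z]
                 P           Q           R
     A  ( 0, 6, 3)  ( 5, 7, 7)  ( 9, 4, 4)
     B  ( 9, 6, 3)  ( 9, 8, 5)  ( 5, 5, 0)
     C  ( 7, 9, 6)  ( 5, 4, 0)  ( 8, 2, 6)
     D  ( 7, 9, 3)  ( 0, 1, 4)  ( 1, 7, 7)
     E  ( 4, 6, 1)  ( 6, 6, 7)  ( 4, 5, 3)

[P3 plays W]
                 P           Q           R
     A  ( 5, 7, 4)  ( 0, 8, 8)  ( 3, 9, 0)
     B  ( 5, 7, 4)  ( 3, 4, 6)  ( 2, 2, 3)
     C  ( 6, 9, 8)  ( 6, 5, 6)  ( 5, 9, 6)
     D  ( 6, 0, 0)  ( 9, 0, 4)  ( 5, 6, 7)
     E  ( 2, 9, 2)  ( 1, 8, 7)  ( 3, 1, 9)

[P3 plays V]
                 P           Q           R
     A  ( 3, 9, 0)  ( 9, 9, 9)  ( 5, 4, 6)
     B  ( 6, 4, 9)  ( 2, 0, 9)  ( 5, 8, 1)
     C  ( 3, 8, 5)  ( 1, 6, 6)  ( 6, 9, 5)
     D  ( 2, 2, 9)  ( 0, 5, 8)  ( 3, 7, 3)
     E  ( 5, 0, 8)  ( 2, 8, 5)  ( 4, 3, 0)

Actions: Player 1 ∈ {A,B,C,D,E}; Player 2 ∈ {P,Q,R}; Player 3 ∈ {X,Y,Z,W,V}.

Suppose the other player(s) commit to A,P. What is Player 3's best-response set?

argmax u_3 = {W}

u_3(X vs A,P) = 3
u_3(Y vs A,P) = 2
u_3(Z vs A,P) = 3
u_3(W vs A,P) = 4
u_3(V vs A,P) = 0
max payoff 4 at {W}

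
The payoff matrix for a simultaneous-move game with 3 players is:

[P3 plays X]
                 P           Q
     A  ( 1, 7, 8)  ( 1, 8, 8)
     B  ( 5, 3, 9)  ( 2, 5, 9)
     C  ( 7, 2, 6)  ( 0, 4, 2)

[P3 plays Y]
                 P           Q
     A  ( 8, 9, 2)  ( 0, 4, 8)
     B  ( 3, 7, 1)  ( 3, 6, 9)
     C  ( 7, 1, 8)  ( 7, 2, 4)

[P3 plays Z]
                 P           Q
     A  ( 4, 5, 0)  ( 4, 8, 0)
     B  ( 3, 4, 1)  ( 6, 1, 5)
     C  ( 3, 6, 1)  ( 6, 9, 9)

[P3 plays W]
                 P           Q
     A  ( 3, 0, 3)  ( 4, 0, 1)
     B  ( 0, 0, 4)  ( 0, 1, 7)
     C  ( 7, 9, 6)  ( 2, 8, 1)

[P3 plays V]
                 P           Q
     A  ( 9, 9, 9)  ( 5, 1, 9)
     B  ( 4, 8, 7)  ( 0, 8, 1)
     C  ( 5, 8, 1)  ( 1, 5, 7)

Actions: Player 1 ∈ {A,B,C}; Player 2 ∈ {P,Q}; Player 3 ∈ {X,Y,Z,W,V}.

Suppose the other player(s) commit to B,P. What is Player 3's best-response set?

u_3(X vs B,P) = 9
u_3(Y vs B,P) = 1
u_3(Z vs B,P) = 1
u_3(W vs B,P) = 4
u_3(V vs B,P) = 7
max payoff 9 at {X}

argmax u_3 = {X}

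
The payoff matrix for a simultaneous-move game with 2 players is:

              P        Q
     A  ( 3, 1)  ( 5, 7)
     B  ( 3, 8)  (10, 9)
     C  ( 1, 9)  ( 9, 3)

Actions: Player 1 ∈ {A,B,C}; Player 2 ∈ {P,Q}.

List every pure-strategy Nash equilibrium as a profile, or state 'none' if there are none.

(A,P): not NE [P2→Q gives 7>1]
(A,Q): not NE [P1→B gives 10>5]
(B,P): not NE [P2→Q gives 9>8]
(B,Q): NE
(C,P): not NE [P1→B gives 3>1]
(C,Q): not NE [P1→B gives 10>9; P2→P gives 9>3]

PSNE = {(B,Q)}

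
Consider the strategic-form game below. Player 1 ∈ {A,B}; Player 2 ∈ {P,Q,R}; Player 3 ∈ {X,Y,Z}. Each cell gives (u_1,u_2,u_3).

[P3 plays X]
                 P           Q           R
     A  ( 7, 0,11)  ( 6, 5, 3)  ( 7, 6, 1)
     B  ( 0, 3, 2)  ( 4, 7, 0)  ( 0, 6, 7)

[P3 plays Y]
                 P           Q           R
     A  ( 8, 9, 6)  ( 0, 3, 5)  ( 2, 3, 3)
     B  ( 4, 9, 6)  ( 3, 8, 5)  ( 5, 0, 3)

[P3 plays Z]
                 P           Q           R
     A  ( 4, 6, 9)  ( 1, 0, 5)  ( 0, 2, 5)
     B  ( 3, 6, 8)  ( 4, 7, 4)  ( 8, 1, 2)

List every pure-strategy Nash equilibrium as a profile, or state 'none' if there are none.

(A,P,X): not NE [P2→R gives 6>0]
(A,P,Y): not NE [P3→X gives 11>6]
(A,P,Z): not NE [P3→X gives 11>9]
(A,Q,X): not NE [P2→R gives 6>5; P3→Z gives 5>3]
(A,Q,Y): not NE [P1→B gives 3>0; P2→P gives 9>3]
(A,Q,Z): not NE [P1→B gives 4>1; P2→P gives 6>0]
(A,R,X): not NE [P3→Z gives 5>1]
(A,R,Y): not NE [P1→B gives 5>2; P2→P gives 9>3; P3→Z gives 5>3]
(A,R,Z): not NE [P1→B gives 8>0; P2→P gives 6>2]
(B,P,X): not NE [P1→A gives 7>0; P2→Q gives 7>3; P3→Z gives 8>2]
(B,P,Y): not NE [P1→A gives 8>4; P3→Z gives 8>6]
(B,P,Z): not NE [P1→A gives 4>3; P2→Q gives 7>6]
(B,Q,X): not NE [P1→A gives 6>4; P3→Y gives 5>0]
(B,Q,Y): not NE [P2→P gives 9>8]
(B,Q,Z): not NE [P3→Y gives 5>4]
(B,R,X): not NE [P1→A gives 7>0; P2→Q gives 7>6]
(B,R,Y): not NE [P2→P gives 9>0; P3→X gives 7>3]
(B,R,Z): not NE [P2→Q gives 7>1; P3→X gives 7>2]

PSNE: ∅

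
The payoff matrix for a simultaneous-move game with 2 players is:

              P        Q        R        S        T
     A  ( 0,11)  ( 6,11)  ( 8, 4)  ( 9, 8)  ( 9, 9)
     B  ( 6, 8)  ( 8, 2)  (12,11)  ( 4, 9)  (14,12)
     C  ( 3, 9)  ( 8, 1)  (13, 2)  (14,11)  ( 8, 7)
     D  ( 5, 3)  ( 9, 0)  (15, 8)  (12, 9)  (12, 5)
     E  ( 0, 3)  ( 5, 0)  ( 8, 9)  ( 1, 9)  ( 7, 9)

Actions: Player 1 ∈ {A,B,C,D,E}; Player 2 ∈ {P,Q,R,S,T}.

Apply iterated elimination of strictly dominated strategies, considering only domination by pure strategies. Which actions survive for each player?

Remaining: P1:{B,C,D} P2:{R,S,T}

P1 drop A (D beats it: P:5>0 Q:9>6 R:15>8 S:12>9 T:12>9)
P1 drop E (B beats it: P:6>0 Q:8>5 R:12>8 S:4>1 T:14>7)
P2 drop P (S beats it: B:9>8 C:11>9 D:9>3)
P2 drop Q (R beats it: B:11>2 C:2>1 D:8>0)
P1→{B,C,D} P2→{R,S,T}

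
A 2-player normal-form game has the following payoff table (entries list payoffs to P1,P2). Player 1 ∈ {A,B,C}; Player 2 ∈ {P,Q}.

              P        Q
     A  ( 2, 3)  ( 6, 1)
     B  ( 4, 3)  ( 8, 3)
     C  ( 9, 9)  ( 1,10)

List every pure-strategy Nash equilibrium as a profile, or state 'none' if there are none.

(A,P): not NE [P1→C gives 9>2]
(A,Q): not NE [P1→B gives 8>6; P2→P gives 3>1]
(B,P): not NE [P1→C gives 9>4]
(B,Q): NE
(C,P): not NE [P2→Q gives 10>9]
(C,Q): not NE [P1→B gives 8>1]

Nash profiles: (B,Q)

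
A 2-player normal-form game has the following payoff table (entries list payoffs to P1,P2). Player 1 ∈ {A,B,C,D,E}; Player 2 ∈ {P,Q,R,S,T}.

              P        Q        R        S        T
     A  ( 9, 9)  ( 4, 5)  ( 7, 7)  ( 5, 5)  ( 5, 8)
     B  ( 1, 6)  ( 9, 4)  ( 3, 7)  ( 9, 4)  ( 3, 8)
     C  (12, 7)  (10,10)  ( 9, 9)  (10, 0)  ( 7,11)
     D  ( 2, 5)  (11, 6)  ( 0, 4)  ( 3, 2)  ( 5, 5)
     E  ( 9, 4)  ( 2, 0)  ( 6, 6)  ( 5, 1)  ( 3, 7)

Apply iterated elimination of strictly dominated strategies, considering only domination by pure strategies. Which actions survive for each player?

IESDS → P1:{C,D} P2:{Q,T}

P1 drop A (C beats it: P:12>9 Q:10>4 R:9>7 S:10>5 T:7>5)
P1 drop B (C beats it: P:12>1 Q:10>9 R:9>3 S:10>9 T:7>3)
P1 drop E (C beats it: P:12>9 Q:10>2 R:9>6 S:10>5 T:7>3)
P2 drop P (Q beats it: C:10>7 D:6>5)
P2 drop R (Q beats it: C:10>9 D:6>4)
P2 drop S (Q beats it: C:10>0 D:6>2)
P1→{C,D} P2→{Q,T}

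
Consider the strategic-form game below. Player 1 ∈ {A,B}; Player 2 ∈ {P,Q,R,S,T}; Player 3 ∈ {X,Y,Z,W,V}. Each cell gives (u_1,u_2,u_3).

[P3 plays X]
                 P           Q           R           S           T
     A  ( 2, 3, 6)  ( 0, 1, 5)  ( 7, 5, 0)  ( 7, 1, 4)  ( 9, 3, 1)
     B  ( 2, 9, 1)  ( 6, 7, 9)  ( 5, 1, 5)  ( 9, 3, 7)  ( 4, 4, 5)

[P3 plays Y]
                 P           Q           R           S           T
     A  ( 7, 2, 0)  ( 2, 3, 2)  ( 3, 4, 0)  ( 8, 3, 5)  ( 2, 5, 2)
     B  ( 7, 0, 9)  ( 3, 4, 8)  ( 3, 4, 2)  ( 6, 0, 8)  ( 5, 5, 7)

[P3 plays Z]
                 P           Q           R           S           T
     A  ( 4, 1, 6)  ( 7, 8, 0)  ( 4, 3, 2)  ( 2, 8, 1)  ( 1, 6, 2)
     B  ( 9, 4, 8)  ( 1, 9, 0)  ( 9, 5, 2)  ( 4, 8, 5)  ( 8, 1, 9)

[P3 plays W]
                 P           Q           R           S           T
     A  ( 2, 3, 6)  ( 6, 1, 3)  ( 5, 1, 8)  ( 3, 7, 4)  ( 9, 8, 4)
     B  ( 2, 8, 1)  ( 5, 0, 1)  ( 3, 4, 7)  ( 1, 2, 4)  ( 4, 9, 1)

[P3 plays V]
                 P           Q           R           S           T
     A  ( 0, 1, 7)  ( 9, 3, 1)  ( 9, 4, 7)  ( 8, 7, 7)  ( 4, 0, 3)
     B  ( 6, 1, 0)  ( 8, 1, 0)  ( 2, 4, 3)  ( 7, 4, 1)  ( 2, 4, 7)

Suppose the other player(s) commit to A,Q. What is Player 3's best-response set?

P3 best: {X}

u_3(X vs A,Q) = 5
u_3(Y vs A,Q) = 2
u_3(Z vs A,Q) = 0
u_3(W vs A,Q) = 3
u_3(V vs A,Q) = 1
max payoff 5 at {X}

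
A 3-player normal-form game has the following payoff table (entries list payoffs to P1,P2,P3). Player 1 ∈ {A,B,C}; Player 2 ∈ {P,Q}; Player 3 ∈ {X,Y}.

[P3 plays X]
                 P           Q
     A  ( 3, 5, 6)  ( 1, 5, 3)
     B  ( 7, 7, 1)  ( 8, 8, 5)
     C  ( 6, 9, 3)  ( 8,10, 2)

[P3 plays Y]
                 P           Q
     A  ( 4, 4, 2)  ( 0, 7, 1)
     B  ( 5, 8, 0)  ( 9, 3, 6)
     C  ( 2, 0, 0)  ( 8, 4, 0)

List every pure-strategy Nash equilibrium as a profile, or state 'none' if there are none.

(A,P,X): not NE [P1→B gives 7>3]
(A,P,Y): not NE [P1→B gives 5>4; P2→Q gives 7>4; P3→X gives 6>2]
(A,Q,X): not NE [P1→C gives 8>1]
(A,Q,Y): not NE [P1→B gives 9>0; P3→X gives 3>1]
(B,P,X): not NE [P2→Q gives 8>7]
(B,P,Y): not NE [P3→X gives 1>0]
(B,Q,X): not NE [P3→Y gives 6>5]
(B,Q,Y): not NE [P2→P gives 8>3]
(C,P,X): not NE [P1→B gives 7>6; P2→Q gives 10>9]
(C,P,Y): not NE [P1→B gives 5>2; P2→Q gives 4>0; P3→X gives 3>0]
(C,Q,X): NE
(C,Q,Y): not NE [P1→B gives 9>8; P3→X gives 2>0]

NE set: (C,Q,X)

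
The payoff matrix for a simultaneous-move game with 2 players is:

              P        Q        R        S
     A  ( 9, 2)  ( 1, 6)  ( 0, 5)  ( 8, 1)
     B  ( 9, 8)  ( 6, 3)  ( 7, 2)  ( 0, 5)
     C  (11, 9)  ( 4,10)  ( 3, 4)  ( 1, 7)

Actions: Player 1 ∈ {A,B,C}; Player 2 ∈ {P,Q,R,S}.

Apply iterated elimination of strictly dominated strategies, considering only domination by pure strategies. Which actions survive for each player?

IESDS → P1:{B,C} P2:{P,Q}

P2 drop R (Q beats it: A:6>5 B:3>2 C:10>4)
P2 drop S (P beats it: A:2>1 B:8>5 C:9>7)
P1 drop A (C beats it: P:11>9 Q:4>1)
P1→{B,C} P2→{P,Q}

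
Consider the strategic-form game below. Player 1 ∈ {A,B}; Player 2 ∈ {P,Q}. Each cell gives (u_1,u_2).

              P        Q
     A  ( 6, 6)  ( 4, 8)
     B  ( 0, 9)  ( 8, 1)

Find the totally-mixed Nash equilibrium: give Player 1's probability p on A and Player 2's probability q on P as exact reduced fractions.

P1 indiff ⇒ q·6+(1-q)·4 = q·0+(1-q)·8 ⇒ q(6) = (1-q)(4) ⇒ q = 2/5
P2 indiff ⇒ p·6+(1-p)·9 = p·8+(1-p)·1 ⇒ p(-2) = (1-p)(-8) ⇒ p = 4/5

p=4/5, q=2/5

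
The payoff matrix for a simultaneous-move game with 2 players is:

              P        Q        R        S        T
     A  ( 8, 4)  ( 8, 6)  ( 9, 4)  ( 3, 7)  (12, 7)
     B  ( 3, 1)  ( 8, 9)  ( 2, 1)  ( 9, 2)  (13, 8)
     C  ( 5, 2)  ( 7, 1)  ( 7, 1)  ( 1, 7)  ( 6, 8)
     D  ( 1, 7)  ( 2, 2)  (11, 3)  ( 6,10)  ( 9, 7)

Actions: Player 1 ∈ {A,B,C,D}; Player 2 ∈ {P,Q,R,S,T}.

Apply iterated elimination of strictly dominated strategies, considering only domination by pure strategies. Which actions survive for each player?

P1 drop C (A beats it: P:8>5 Q:8>7 R:9>7 S:3>1 T:12>6)
P2 drop P (S beats it: A:7>4 B:2>1 D:10>7)
P2 drop R (S beats it: A:7>4 B:2>1 D:10>3)
P1 drop D (B beats it: Q:8>2 S:9>6 T:13>9)
P1→{A,B} P2→{Q,S,T}

Survivors P1:{A,B} P2:{Q,S,T}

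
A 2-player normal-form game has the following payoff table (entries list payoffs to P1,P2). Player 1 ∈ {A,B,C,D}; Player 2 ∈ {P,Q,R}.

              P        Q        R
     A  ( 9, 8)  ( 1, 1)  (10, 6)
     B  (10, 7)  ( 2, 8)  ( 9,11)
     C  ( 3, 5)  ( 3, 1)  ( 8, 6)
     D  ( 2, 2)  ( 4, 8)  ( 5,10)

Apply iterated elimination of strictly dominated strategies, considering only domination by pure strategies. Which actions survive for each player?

IESDS → P1:{A,B} P2:{P,R}

P2 drop Q (R beats it: A:6>1 B:11>8 C:6>1 D:10>8)
P1 drop C (A beats it: P:9>3 R:10>8)
P1 drop D (A beats it: P:9>2 R:10>5)
P1→{A,B} P2→{P,R}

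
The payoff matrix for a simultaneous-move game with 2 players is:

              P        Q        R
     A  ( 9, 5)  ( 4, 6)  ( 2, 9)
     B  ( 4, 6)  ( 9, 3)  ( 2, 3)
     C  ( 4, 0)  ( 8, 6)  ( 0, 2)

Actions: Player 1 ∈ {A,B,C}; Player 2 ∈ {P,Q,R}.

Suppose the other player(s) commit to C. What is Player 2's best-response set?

BR_2 = {Q}

u_2(P vs C) = 0
u_2(Q vs C) = 6
u_2(R vs C) = 2
max payoff 6 at {Q}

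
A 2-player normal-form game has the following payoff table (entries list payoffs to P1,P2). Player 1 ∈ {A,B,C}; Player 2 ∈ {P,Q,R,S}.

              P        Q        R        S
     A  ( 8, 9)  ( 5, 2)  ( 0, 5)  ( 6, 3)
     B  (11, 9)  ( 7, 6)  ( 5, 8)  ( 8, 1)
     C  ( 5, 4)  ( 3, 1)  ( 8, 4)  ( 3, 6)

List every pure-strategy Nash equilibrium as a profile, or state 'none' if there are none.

(A,P): not NE [P1→B gives 11>8]
(A,Q): not NE [P1→B gives 7>5; P2→P gives 9>2]
(A,R): not NE [P1→C gives 8>0; P2→P gives 9>5]
(A,S): not NE [P1→B gives 8>6; P2→P gives 9>3]
(B,P): NE
(B,Q): not NE [P2→P gives 9>6]
(B,R): not NE [P1→C gives 8>5; P2→P gives 9>8]
(B,S): not NE [P2→P gives 9>1]
(C,P): not NE [P1→B gives 11>5; P2→S gives 6>4]
(C,Q): not NE [P1→B gives 7>3; P2→S gives 6>1]
(C,R): not NE [P2→S gives 6>4]
(C,S): not NE [P1→B gives 8>3]

Nash profiles: (B,P)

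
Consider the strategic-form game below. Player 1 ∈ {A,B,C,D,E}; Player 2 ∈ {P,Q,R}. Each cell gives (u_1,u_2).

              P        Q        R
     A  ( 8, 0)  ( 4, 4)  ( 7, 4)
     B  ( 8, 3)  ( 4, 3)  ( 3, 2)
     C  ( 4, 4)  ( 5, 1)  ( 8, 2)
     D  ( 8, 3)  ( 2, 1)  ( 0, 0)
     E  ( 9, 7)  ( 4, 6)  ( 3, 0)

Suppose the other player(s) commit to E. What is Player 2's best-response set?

BR_2 = {P}

u_2(P vs E) = 7
u_2(Q vs E) = 6
u_2(R vs E) = 0
max payoff 7 at {P}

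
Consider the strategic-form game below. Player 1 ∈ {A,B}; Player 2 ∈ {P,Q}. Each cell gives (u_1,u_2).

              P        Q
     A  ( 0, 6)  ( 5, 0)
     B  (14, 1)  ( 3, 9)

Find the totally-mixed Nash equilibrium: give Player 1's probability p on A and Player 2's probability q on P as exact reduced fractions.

p=4/7, q=1/8

P1 indiff ⇒ q·0+(1-q)·5 = q·14+(1-q)·3 ⇒ q(-14) = (1-q)(-2) ⇒ q = 1/8
P2 indiff ⇒ p·6+(1-p)·1 = p·0+(1-p)·9 ⇒ p(6) = (1-p)(8) ⇒ p = 4/7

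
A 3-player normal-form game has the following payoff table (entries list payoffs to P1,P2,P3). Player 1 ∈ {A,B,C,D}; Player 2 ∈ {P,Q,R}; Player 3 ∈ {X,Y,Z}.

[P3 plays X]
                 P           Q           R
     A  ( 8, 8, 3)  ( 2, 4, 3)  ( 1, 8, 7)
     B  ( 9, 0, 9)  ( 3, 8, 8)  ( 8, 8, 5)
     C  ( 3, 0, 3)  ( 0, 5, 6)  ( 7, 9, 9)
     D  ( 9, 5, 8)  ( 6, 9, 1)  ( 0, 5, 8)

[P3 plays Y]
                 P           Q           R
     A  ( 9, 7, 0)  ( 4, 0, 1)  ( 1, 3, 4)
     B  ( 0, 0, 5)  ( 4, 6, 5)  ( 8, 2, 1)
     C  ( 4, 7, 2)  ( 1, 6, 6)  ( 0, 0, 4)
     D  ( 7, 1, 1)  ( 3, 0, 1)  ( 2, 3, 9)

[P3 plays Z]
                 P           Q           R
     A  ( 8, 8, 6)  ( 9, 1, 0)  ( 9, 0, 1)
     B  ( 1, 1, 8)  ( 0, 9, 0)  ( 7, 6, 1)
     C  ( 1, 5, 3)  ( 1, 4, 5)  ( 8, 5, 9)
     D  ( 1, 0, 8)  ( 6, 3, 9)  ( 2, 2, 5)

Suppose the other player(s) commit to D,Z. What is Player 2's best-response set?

argmax u_2 = {Q}

u_2(P vs D,Z) = 0
u_2(Q vs D,Z) = 3
u_2(R vs D,Z) = 2
max payoff 3 at {Q}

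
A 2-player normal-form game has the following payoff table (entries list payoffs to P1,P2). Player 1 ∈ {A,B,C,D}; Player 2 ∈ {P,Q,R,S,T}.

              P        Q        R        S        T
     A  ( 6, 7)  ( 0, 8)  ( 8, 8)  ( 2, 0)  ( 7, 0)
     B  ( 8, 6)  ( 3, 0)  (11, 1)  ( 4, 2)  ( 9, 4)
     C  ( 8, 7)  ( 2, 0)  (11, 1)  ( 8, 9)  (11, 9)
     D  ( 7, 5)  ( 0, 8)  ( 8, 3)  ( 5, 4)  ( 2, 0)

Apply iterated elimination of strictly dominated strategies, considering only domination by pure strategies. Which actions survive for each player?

Survivors P1:{B,C} P2:{P,S,T}

P1 drop A (B beats it: P:8>6 Q:3>0 R:11>8 S:4>2 T:9>7)
P1 drop D (C beats it: P:8>7 Q:2>0 R:11>8 S:8>5 T:11>2)
P2 drop Q (P beats it: B:6>0 C:7>0)
P2 drop R (P beats it: B:6>1 C:7>1)
P1→{B,C} P2→{P,S,T}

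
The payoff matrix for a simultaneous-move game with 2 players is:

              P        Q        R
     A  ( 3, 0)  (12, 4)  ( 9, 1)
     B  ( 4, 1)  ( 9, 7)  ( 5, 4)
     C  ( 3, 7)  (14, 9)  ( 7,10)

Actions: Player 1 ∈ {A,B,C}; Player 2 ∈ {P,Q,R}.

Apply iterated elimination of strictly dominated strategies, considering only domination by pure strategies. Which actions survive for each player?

IESDS → P1:{A,C} P2:{Q,R}

P2 drop P (Q beats it: A:4>0 B:7>1 C:9>7)
P1 drop B (A beats it: Q:12>9 R:9>5)
P1→{A,C} P2→{Q,R}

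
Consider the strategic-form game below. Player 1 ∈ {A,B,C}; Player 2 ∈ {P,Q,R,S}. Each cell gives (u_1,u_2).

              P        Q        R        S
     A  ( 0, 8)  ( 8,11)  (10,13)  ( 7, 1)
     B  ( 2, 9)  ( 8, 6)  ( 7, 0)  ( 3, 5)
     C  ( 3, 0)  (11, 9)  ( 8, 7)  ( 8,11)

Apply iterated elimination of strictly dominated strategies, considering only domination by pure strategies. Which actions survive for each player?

IESDS → P1:{A,C} P2:{Q,R,S}

P1 drop B (C beats it: P:3>2 Q:11>8 R:8>7 S:8>3)
P2 drop P (Q beats it: A:11>8 C:9>0)
P1→{A,C} P2→{Q,R,S}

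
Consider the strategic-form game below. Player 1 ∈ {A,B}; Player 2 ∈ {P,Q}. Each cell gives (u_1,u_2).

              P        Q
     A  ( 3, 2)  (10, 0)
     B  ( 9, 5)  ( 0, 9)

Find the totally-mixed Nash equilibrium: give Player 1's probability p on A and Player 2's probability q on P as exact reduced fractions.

(p,q) = (2/3, 5/8)

P1 indiff ⇒ q·3+(1-q)·10 = q·9+(1-q)·0 ⇒ q(-6) = (1-q)(-10) ⇒ q = 5/8
P2 indiff ⇒ p·2+(1-p)·5 = p·0+(1-p)·9 ⇒ p(2) = (1-p)(4) ⇒ p = 2/3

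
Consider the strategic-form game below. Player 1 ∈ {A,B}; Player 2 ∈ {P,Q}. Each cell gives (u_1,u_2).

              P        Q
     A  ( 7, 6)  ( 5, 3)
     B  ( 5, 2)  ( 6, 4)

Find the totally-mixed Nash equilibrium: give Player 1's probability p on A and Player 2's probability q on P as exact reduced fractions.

P1 mixes 2/5 on A; P2 mixes 1/3 on P

P1 indiff ⇒ q·7+(1-q)·5 = q·5+(1-q)·6 ⇒ q(2) = (1-q)(1) ⇒ q = 1/3
P2 indiff ⇒ p·6+(1-p)·2 = p·3+(1-p)·4 ⇒ p(3) = (1-p)(2) ⇒ p = 2/5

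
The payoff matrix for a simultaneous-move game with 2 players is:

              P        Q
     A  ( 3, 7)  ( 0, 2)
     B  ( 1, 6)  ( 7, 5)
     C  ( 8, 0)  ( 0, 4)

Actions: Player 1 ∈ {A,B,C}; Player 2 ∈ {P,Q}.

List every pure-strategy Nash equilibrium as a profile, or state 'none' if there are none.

(A,P): not NE [P1→C gives 8>3]
(A,Q): not NE [P1→B gives 7>0; P2→P gives 7>2]
(B,P): not NE [P1→C gives 8>1]
(B,Q): not NE [P2→P gives 6>5]
(C,P): not NE [P2→Q gives 4>0]
(C,Q): not NE [P1→B gives 7>0]

Equilibria: none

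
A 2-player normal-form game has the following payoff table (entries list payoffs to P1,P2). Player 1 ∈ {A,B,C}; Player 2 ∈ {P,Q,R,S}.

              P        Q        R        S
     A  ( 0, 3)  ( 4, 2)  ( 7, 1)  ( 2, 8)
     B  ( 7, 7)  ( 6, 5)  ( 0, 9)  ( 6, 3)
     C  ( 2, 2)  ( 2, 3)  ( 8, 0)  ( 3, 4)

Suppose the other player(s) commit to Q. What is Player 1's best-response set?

argmax u_1 = {B}

u_1(A vs Q) = 4
u_1(B vs Q) = 6
u_1(C vs Q) = 2
max payoff 6 at {B}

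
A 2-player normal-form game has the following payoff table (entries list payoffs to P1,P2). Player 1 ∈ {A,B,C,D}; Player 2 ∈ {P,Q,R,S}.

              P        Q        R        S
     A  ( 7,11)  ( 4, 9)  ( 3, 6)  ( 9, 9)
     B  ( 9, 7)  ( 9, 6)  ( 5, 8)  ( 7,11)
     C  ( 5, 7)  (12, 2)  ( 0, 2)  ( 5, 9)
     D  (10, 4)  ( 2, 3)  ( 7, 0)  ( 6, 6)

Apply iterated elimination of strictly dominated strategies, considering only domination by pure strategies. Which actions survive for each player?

Survivors P1:{A,B,D} P2:{P,S}

P2 drop Q (P beats it: A:11>9 B:7>6 C:7>2 D:4>3)
P1 drop C (A beats it: P:7>5 R:3>0 S:9>5)
P2 drop R (S beats it: A:9>6 B:11>8 D:6>0)
P1→{A,B,D} P2→{P,S}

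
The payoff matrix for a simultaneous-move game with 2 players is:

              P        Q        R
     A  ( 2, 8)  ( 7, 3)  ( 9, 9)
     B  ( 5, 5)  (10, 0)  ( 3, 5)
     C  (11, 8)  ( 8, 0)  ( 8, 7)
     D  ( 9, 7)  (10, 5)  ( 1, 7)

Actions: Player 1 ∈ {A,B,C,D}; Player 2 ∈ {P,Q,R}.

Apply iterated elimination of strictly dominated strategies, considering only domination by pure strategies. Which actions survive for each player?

IESDS → P1:{A,C} P2:{P,R}

P2 drop Q (P beats it: A:8>3 B:5>0 C:8>0 D:7>5)
P1 drop B (C beats it: P:11>5 R:8>3)
P1 drop D (C beats it: P:11>9 R:8>1)
P1→{A,C} P2→{P,R}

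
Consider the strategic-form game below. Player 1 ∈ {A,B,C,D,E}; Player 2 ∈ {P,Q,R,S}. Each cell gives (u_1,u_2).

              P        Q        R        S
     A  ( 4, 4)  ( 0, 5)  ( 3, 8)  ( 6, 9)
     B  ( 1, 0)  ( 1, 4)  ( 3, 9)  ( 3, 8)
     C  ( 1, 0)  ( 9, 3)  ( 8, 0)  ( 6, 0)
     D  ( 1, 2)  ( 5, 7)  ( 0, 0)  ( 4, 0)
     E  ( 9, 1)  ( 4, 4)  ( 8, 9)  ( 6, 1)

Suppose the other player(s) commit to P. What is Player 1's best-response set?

argmax u_1 = {E}

u_1(A vs P) = 4
u_1(B vs P) = 1
u_1(C vs P) = 1
u_1(D vs P) = 1
u_1(E vs P) = 9
max payoff 9 at {E}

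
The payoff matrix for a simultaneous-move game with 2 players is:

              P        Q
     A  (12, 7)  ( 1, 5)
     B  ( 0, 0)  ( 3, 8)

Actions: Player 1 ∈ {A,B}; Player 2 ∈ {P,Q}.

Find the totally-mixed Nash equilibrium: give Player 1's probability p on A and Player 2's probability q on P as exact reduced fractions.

P1 indiff ⇒ q·12+(1-q)·1 = q·0+(1-q)·3 ⇒ q(12) = (1-q)(2) ⇒ q = 1/7
P2 indiff ⇒ p·7+(1-p)·0 = p·5+(1-p)·8 ⇒ p(2) = (1-p)(8) ⇒ p = 4/5

P1 mixes 4/5 on A; P2 mixes 1/7 on P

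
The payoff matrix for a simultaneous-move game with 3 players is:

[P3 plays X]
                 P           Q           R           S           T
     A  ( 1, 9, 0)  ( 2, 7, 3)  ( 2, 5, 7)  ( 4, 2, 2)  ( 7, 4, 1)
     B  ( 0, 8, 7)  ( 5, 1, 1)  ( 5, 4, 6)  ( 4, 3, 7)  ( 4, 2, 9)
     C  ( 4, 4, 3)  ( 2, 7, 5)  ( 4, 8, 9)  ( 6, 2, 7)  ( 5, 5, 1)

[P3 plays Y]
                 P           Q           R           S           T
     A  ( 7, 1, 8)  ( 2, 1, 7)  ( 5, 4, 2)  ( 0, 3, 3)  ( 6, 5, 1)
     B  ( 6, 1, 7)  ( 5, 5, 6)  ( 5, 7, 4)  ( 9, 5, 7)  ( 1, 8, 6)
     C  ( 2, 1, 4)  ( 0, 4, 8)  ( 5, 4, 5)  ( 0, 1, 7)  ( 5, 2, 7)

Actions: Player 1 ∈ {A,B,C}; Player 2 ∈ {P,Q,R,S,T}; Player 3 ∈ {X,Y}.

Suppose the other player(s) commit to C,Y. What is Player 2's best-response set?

u_2(P vs C,Y) = 1
u_2(Q vs C,Y) = 4
u_2(R vs C,Y) = 4
u_2(S vs C,Y) = 1
u_2(T vs C,Y) = 2
max payoff 4 at {Q,R}

BR_2 = {Q,R}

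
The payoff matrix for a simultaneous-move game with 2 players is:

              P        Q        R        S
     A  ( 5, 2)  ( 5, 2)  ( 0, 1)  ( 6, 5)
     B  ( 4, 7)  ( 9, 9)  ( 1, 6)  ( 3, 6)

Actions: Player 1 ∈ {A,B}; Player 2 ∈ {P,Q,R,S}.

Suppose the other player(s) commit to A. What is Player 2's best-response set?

u_2(P vs A) = 2
u_2(Q vs A) = 2
u_2(R vs A) = 1
u_2(S vs A) = 5
max payoff 5 at {S}

argmax u_2 = {S}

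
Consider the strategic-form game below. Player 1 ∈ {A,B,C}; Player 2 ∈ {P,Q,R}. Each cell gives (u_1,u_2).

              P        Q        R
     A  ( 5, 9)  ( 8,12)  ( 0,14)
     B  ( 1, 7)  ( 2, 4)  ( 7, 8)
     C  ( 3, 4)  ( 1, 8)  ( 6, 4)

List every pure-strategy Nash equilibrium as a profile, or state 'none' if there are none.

(A,P): not NE [P2→R gives 14>9]
(A,Q): not NE [P2→R gives 14>12]
(A,R): not NE [P1→B gives 7>0]
(B,P): not NE [P1→A gives 5>1; P2→R gives 8>7]
(B,Q): not NE [P1→A gives 8>2; P2→R gives 8>4]
(B,R): NE
(C,P): not NE [P1→A gives 5>3; P2→Q gives 8>4]
(C,Q): not NE [P1→A gives 8>1]
(C,R): not NE [P1→B gives 7>6; P2→Q gives 8>4]

PSNE = {(B,R)}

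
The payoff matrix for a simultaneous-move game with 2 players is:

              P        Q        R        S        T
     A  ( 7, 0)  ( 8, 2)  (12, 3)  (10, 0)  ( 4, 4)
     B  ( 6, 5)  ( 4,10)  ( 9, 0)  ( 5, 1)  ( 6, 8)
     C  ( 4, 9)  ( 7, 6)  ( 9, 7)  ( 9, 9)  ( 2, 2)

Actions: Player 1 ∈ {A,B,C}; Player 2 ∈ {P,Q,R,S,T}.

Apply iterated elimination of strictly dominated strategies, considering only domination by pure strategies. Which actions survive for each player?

P1 drop C (A beats it: P:7>4 Q:8>7 R:12>9 S:10>9 T:4>2)
P2 drop P (Q beats it: A:2>0 B:10>5)
P2 drop R (T beats it: A:4>3 B:8>0)
P2 drop S (Q beats it: A:2>0 B:10>1)
P1→{A,B} P2→{Q,T}

Remaining: P1:{A,B} P2:{Q,T}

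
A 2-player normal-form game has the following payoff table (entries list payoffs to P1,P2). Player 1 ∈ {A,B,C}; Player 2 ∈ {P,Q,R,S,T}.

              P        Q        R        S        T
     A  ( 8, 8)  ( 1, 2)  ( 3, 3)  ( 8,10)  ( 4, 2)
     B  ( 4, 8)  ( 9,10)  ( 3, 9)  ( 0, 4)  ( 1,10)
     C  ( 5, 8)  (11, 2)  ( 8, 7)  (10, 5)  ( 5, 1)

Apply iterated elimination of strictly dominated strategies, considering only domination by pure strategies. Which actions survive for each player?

P1 drop B (C beats it: P:5>4 Q:11>9 R:8>3 S:10>0 T:5>1)
P2 drop Q (P beats it: A:8>2 C:8>2)
P2 drop R (P beats it: A:8>3 C:8>7)
P2 drop T (P beats it: A:8>2 C:8>1)
P1→{A,C} P2→{P,S}

Survivors P1:{A,C} P2:{P,S}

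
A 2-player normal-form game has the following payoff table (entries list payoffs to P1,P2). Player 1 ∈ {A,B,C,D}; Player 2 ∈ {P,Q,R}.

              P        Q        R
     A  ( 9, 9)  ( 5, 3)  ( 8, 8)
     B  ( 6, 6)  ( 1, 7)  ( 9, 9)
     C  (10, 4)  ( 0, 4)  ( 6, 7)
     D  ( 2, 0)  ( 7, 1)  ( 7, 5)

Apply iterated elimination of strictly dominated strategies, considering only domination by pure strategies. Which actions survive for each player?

IESDS → P1:{A,B,C} P2:{P,R}

P2 drop Q (R beats it: A:8>3 B:9>7 C:7>4 D:5>1)
P1 drop D (A beats it: P:9>2 R:8>7)
P1→{A,B,C} P2→{P,R}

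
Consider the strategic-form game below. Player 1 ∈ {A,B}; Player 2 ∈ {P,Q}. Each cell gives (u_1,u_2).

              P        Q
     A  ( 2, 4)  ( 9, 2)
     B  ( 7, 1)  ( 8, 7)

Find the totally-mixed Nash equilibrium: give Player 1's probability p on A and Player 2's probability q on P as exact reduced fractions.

p=3/4, q=1/6

P1 indiff ⇒ q·2+(1-q)·9 = q·7+(1-q)·8 ⇒ q(-5) = (1-q)(-1) ⇒ q = 1/6
P2 indiff ⇒ p·4+(1-p)·1 = p·2+(1-p)·7 ⇒ p(2) = (1-p)(6) ⇒ p = 3/4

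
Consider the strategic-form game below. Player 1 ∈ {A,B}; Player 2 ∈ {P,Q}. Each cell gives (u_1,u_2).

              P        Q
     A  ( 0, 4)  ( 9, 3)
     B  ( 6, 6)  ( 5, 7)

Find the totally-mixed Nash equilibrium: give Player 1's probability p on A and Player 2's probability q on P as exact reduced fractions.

(p,q) = (1/2, 2/5)

P1 indiff ⇒ q·0+(1-q)·9 = q·6+(1-q)·5 ⇒ q(-6) = (1-q)(-4) ⇒ q = 2/5
P2 indiff ⇒ p·4+(1-p)·6 = p·3+(1-p)·7 ⇒ p(1) = (1-p)(1) ⇒ p = 1/2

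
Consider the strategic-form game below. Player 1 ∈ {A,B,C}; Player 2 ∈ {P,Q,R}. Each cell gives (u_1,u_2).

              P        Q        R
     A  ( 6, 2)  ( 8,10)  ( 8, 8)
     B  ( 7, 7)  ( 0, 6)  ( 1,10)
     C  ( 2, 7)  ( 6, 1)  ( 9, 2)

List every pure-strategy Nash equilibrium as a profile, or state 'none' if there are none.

NE set: (A,Q)

(A,P): not NE [P1→B gives 7>6; P2→Q gives 10>2]
(A,Q): NE
(A,R): not NE [P1→C gives 9>8; P2→Q gives 10>8]
(B,P): not NE [P2→R gives 10>7]
(B,Q): not NE [P1→A gives 8>0; P2→R gives 10>6]
(B,R): not NE [P1→C gives 9>1]
(C,P): not NE [P1→B gives 7>2]
(C,Q): not NE [P1→A gives 8>6; P2→P gives 7>1]
(C,R): not NE [P2→P gives 7>2]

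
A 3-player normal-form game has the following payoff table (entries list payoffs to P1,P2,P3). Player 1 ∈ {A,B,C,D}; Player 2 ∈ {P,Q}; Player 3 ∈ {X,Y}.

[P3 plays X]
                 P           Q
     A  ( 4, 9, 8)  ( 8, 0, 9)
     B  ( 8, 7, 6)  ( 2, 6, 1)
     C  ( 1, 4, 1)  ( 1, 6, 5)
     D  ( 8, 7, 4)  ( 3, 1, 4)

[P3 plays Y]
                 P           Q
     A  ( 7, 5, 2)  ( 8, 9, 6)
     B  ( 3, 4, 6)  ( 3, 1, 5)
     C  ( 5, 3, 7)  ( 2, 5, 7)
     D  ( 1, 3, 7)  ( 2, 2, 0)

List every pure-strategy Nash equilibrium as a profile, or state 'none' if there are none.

(A,P,X): not NE [P1→D gives 8>4]
(A,P,Y): not NE [P2→Q gives 9>5; P3→X gives 8>2]
(A,Q,X): not NE [P2→P gives 9>0]
(A,Q,Y): not NE [P3→X gives 9>6]
(B,P,X): NE
(B,P,Y): not NE [P1→A gives 7>3]
(B,Q,X): not NE [P1→A gives 8>2; P2→P gives 7>6; P3→Y gives 5>1]
(B,Q,Y): not NE [P1→A gives 8>3; P2→P gives 4>1]
(C,P,X): not NE [P1→D gives 8>1; P2→Q gives 6>4; P3→Y gives 7>1]
(C,P,Y): not NE [P1→A gives 7>5; P2→Q gives 5>3]
(C,Q,X): not NE [P1→A gives 8>1; P3→Y gives 7>5]
(C,Q,Y): not NE [P1→A gives 8>2]
(D,P,X): not NE [P3→Y gives 7>4]
(D,P,Y): not NE [P1→A gives 7>1]
(D,Q,X): not NE [P1→A gives 8>3; P2→P gives 7>1]
(D,Q,Y): not NE [P1→A gives 8>2; P2→P gives 3>2; P3→X gives 4>0]

Nash profiles: (B,P,X)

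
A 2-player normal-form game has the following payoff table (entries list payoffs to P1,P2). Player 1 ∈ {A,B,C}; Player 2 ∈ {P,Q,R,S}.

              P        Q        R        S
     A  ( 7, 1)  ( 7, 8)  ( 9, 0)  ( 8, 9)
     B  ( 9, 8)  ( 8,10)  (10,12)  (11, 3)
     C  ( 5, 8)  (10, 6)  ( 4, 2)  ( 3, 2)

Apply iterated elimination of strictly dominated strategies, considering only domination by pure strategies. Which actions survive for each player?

P1 drop A (B beats it: P:9>7 Q:8>7 R:10>9 S:11>8)
P2 drop S (P beats it: B:8>3 C:8>2)
P1→{B,C} P2→{P,Q,R}

IESDS → P1:{B,C} P2:{P,Q,R}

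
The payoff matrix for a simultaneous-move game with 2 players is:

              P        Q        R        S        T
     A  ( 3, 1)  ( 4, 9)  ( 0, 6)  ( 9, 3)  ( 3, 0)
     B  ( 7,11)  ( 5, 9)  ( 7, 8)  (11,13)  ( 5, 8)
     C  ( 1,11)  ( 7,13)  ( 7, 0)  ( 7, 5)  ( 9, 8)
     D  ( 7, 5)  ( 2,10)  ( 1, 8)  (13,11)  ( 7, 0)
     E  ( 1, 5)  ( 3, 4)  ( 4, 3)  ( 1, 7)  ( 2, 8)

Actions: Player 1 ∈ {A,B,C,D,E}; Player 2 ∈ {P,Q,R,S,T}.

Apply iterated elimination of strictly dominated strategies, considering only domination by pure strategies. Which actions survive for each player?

Survivors P1:{B,C,D} P2:{P,Q,S}

P1 drop A (B beats it: P:7>3 Q:5>4 R:7>0 S:11>9 T:5>3)
P1 drop E (B beats it: P:7>1 Q:5>3 R:7>4 S:11>1 T:5>2)
P2 drop R (Q beats it: B:9>8 C:13>0 D:10>8)
P2 drop T (P beats it: B:11>8 C:11>8 D:5>0)
P1→{B,C,D} P2→{P,Q,S}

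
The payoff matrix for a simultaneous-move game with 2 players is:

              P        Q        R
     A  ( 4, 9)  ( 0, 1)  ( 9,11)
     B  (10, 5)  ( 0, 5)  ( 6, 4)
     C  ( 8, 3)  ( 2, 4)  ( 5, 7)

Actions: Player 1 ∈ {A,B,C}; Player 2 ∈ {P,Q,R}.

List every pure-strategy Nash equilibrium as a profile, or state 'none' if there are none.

(A,P): not NE [P1→B gives 10>4; P2→R gives 11>9]
(A,Q): not NE [P1→C gives 2>0; P2→R gives 11>1]
(A,R): NE
(B,P): NE
(B,Q): not NE [P1→C gives 2>0]
(B,R): not NE [P1→A gives 9>6; P2→Q gives 5>4]
(C,P): not NE [P1→B gives 10>8; P2→R gives 7>3]
(C,Q): not NE [P2→R gives 7>4]
(C,R): not NE [P1→A gives 9>5]

NE set: (A,R), (B,P)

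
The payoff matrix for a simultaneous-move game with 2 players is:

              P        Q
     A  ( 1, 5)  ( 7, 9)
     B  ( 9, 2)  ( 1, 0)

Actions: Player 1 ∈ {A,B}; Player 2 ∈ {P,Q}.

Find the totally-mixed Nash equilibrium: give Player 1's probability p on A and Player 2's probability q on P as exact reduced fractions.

P1 indiff ⇒ q·1+(1-q)·7 = q·9+(1-q)·1 ⇒ q(-8) = (1-q)(-6) ⇒ q = 3/7
P2 indiff ⇒ p·5+(1-p)·2 = p·9+(1-p)·0 ⇒ p(-4) = (1-p)(-2) ⇒ p = 1/3

P1 mixes 1/3 on A; P2 mixes 3/7 on P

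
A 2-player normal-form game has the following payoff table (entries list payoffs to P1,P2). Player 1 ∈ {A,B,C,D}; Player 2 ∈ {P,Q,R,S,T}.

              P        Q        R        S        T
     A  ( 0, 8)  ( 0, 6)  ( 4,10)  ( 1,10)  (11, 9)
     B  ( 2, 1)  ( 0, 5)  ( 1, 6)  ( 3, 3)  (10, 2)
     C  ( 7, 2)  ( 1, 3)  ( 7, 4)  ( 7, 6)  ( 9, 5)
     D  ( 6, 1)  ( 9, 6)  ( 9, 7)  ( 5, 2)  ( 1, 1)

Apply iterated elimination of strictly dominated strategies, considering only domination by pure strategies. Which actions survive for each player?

P2 drop P (R beats it: A:10>8 B:6>1 C:4>2 D:7>1)
P2 drop Q (R beats it: A:10>6 B:6>5 C:4>3 D:7>6)
P2 drop T (S beats it: A:10>9 B:3>2 C:6>5 D:2>1)
P1 drop A (C beats it: R:7>4 S:7>1)
P1 drop B (C beats it: R:7>1 S:7>3)
P1→{C,D} P2→{R,S}

IESDS → P1:{C,D} P2:{R,S}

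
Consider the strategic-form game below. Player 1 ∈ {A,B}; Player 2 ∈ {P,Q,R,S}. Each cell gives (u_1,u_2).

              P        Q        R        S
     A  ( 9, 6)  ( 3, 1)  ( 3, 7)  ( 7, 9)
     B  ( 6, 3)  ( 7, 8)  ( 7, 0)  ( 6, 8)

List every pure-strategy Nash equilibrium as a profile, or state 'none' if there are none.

(A,P): not NE [P2→S gives 9>6]
(A,Q): not NE [P1→B gives 7>3; P2→S gives 9>1]
(A,R): not NE [P1→B gives 7>3; P2→S gives 9>7]
(A,S): NE
(B,P): not NE [P1→A gives 9>6; P2→S gives 8>3]
(B,Q): NE
(B,R): not NE [P2→S gives 8>0]
(B,S): not NE [P1→A gives 7>6]

Nash profiles: (A,S), (B,Q)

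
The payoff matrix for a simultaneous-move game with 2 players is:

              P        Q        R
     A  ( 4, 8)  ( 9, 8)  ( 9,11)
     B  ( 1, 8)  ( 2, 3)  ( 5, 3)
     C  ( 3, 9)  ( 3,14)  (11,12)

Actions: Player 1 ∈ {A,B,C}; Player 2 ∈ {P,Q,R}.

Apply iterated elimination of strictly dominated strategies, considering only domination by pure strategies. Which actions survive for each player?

IESDS → P1:{A,C} P2:{Q,R}

P1 drop B (A beats it: P:4>1 Q:9>2 R:9>5)
P2 drop P (R beats it: A:11>8 C:12>9)
P1→{A,C} P2→{Q,R}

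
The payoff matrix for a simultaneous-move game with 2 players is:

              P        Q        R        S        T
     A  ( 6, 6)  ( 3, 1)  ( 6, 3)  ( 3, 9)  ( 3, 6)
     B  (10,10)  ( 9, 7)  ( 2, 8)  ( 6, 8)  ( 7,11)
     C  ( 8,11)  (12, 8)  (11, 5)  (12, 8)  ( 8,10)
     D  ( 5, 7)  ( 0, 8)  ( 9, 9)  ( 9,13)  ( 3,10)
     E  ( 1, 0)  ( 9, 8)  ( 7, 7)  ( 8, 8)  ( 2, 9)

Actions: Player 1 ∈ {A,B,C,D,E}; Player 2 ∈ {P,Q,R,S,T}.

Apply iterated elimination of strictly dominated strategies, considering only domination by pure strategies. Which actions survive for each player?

P1 drop A (C beats it: P:8>6 Q:12>3 R:11>6 S:12>3 T:8>3)
P1 drop D (C beats it: P:8>5 Q:12>0 R:11>9 S:12>9 T:8>3)
P1 drop E (C beats it: P:8>1 Q:12>9 R:11>7 S:12>8 T:8>2)
P2 drop Q (P beats it: B:10>7 C:11>8)
P2 drop R (P beats it: B:10>8 C:11>5)
P2 drop S (P beats it: B:10>8 C:11>8)
P1→{B,C} P2→{P,T}

Survivors P1:{B,C} P2:{P,T}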